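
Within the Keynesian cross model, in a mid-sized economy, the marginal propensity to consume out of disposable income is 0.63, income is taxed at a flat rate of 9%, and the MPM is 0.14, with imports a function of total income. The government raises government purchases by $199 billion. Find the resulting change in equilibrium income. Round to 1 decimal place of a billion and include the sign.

+$351.2 billion

Spending multiplier = 1/(1 − c(1−t) + m) = 1/(1 − 0.63×0.91 + 0.14) = 1/0.5667 ≈ 1.765.
ΔY = k × ΔG = (+$199 billion) / 0.5667 ≈ +$351.2 billion.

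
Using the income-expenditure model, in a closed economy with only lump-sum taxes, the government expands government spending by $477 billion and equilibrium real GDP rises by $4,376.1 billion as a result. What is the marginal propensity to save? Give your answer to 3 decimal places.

0.109

Implied spending multiplier k = ΔY/ΔG = 4,376.1/477 ≈ 9.1742.
Since k = 1/(1 − MPC), MPC = 1 − 1/k = 1 − ΔG/ΔY = 1 − 477/4,376.1 ≈ 0.891.
MPS = 1 − MPC = 0.109.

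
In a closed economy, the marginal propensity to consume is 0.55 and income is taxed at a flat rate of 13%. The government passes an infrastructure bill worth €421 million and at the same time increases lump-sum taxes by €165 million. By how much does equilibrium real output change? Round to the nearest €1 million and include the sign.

Expenditure multiplier = 1/(1 − c(1−t)) = 1/(1 − 0.55×0.87) = 1/0.5215 ≈ 1.918.
ΔG contributes k·ΔG = (+€421 million) / 0.5215 ≈ +€807.3 million.
ΔT of +€165 million changes first-round spending by −c·ΔT = −€90.75 million, contributing k·(−c·ΔT) = (−€90.75 million) / 0.5215 ≈ −€174 million.
Net ΔY = k(ΔG − c·ΔT) = (+€330.25 million) / 0.5215 ≈ +€633 million.

+€633 million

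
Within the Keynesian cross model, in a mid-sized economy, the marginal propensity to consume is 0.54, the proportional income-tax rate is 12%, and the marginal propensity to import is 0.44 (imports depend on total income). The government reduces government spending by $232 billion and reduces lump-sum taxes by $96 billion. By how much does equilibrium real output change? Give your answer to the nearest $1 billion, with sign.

Expenditure multiplier = 1/(1 − c(1−t) + m) = 1/(1 − 0.54×0.88 + 0.44) = 1/0.9648 ≈ 1.036.
ΔG contributes k·ΔG = (−$232 billion) / 0.9648 ≈ −$240.5 billion.
ΔT of −$96 billion changes first-round spending by −c·ΔT = +$51.84 billion, contributing k·(−c·ΔT) = (+$51.84 billion) / 0.9648 ≈ +$53.7 billion.
Net ΔY = k(ΔG − c·ΔT) = (−$180.16 billion) / 0.9648 ≈ −$187 billion.

−$187 billion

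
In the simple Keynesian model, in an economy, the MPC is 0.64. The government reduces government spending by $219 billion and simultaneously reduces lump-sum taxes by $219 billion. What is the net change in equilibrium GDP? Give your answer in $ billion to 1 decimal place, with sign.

Expenditure multiplier = 1/(1 − MPC) = 1/(1 − 0.64) = 1/0.36 ≈ 2.778.
ΔG contributes k·ΔG = (−$219 billion) / 0.36 ≈ −$608.3 billion.
ΔT of −$219 billion changes first-round spending by −c·ΔT = +$140.16 billion, contributing k·(−c·ΔT) = (+$140.16 billion) / 0.36 ≈ +$389.3 billion.
With ΔG = ΔT and no other leakages, the balanced-budget multiplier is 1, so ΔY = ΔG = −$219 billion.

−$219.0 billion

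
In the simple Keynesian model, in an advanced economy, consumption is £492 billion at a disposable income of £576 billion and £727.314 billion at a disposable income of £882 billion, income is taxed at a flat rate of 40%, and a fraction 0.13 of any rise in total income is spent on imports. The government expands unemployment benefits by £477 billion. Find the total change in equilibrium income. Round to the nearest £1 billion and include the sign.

+£549 billion

MPC = ΔC/ΔYd = (727.314 − 492)/(882 − 576) = 235.314/306 = 0.769.
The transfer change shifts disposable income by +£477 billion, so first-round consumption changes by c·ΔTR = 0.769 × (+£477 billion) = +£366.813 billion.
Expenditure multiplier = 1/(1 − c(1−t) + m) = 1/(1 − 0.769×0.6 + 0.13) = 1/0.6686 ≈ 1.496.
The transfer multiplier is c × k ≈ 1.15, so ΔY = k × (c·ΔTR) = (+£366.813 billion) / 0.6686 ≈ +£549 billion.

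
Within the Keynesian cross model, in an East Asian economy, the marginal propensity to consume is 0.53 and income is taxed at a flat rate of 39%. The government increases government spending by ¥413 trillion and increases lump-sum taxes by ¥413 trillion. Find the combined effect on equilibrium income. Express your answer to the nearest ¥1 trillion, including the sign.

+¥287 trillion

Expenditure multiplier = 1/(1 − c(1−t)) = 1/(1 − 0.53×0.61) = 1/0.6767 ≈ 1.478.
ΔG contributes k·ΔG = (+¥413 trillion) / 0.6767 ≈ +¥610.3 trillion.
ΔT of +¥413 trillion changes first-round spending by −c·ΔT = −¥218.89 trillion, contributing k·(−c·ΔT) = (−¥218.89 trillion) / 0.6767 ≈ −¥323.5 trillion.
Net ΔY = k(ΔG − c·ΔT) = (+¥194.11 trillion) / 0.6767 ≈ +¥287 trillion.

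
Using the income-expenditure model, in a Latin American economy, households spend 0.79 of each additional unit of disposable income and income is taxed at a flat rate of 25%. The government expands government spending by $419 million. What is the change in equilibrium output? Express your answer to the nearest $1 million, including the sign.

+$1,028 million

Expenditure multiplier = 1/(1 − c(1−t)) = 1/(1 − 0.79×0.75) = 1/0.4075 ≈ 2.454.
ΔY = k × ΔG = (+$419 million) / 0.4075 ≈ +$1,028 million.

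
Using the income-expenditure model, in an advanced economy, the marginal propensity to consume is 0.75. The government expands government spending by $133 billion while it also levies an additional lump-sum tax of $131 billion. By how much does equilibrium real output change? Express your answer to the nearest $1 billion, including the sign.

+$139 billion

Expenditure multiplier = 1/(1 − MPC) = 1/(1 − 0.75) = 1/0.25 = 4.
ΔG contributes k·ΔG = (+$133 billion) / 0.25 = +$532 billion.
ΔT of +$131 billion changes first-round spending by −c·ΔT = −$98.25 billion, contributing k·(−c·ΔT) = (−$98.25 billion) / 0.25 = −$393 billion.
Net ΔY = k(ΔG − c·ΔT) = (+$34.75 billion) / 0.25 = +$139 billion.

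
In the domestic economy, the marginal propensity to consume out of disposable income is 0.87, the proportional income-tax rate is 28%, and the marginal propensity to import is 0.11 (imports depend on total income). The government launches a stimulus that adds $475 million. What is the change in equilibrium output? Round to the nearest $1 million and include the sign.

Expenditure multiplier = 1/(1 − c(1−t) + m) = 1/(1 − 0.87×0.72 + 0.11) = 1/0.4836 ≈ 2.068.
ΔY = k × ΔG = (+$475 million) / 0.4836 ≈ +$982 million.

+$982 million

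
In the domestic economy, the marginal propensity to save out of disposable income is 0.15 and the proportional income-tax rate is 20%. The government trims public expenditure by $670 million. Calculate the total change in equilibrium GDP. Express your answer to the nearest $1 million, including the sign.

−$2,094 million

MPC = 1 − MPS = 1 − 0.15 = 0.85.
Expenditure multiplier = 1/(1 − c(1−t)) = 1/(1 − 0.85×0.8) = 1/0.32 = 3.125.
ΔY = k × ΔG = (−$670 million) / 0.32 ≈ −$2,094 million.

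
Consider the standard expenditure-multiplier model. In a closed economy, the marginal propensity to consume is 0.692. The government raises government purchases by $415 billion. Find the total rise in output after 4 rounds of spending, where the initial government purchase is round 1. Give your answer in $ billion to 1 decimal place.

Round 1 adds ΔG = $415 billion; each later round is MPC = 0.692 times the previous.
After 4 rounds: 415 + 287.18 + 198.72856 + 137.52016352 = ΔG·(1 − c^4)/(1 − c) = 415 × (1 − 0.229310730496)/0.308 ≈ $1,038.4 billion.

$1,038.4 billion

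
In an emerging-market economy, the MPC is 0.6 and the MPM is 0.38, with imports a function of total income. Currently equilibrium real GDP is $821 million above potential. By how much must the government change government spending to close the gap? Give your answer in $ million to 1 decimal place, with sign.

Spending multiplier = 1/(1 − c + m) = 1/(1 − 0.6 + 0.38) = 1/0.78 ≈ 1.282.
Need ΔY = −$821 million, so ΔG = ΔY/k = (−$821 million) × 0.78 ≈ −$640.4 million.
The government should cut government spending by $640.4 million.

−$640.4 million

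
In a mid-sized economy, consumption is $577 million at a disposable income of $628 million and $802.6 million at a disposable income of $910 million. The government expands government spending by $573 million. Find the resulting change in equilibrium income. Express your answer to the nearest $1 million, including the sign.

+$2,865 million

MPC = ΔC/ΔYd = (802.6 − 577)/(910 − 628) = 225.6/282 = 0.8.
Spending multiplier = 1/(1 − MPC) = 1/(1 − 0.8) = 1/0.2 = 5.
ΔY = k × ΔG = (+$573 million) / 0.2 = +$2,865 million.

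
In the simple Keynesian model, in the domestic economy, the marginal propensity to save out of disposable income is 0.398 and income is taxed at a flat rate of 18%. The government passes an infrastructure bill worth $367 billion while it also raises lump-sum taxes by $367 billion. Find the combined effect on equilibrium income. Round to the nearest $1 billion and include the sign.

+$288 billion

MPC = 1 − MPS = 1 − 0.398 = 0.602.
Expenditure multiplier = 1/(1 − c(1−t)) = 1/(1 − 0.602×0.82) = 1/0.50636 ≈ 1.975.
ΔG contributes k·ΔG = (+$367 billion) / 0.50636 ≈ +$724.8 billion.
ΔT of +$367 billion changes first-round spending by −c·ΔT = −$220.934 billion, contributing k·(−c·ΔT) = (−$220.934 billion) / 0.50636 ≈ −$436.3 billion.
Net ΔY = k(ΔG − c·ΔT) = (+$146.066 billion) / 0.50636 ≈ +$288 billion.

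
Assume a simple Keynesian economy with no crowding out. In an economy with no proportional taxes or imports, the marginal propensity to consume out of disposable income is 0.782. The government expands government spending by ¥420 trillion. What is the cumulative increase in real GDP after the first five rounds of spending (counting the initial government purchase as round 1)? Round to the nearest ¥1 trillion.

Round 1 adds ΔG = ¥420 trillion; each later round is MPC = 0.782 times the previous.
After 5 rounds: 420 + 328.44 + 256.84008 + 200.84894256 + 157.06387308192 = ΔG·(1 − c^5)/(1 − c) = 420 × (1 − 0.292437973214432)/0.218 ≈ ¥1,363 trillion.

¥1,363 trillion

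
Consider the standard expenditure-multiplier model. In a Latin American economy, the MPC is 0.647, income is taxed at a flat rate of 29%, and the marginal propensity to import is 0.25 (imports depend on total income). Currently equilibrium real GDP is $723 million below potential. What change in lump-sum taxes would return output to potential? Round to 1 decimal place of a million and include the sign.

Spending multiplier = 1/(1 − c(1−t) + m) = 1/(1 − 0.647×0.71 + 0.25) = 1/0.79063 ≈ 1.265.
Tax multiplier = −c·k = −0.647/0.79063 ≈ −0.818. Need ΔY = +$723 million, so ΔT = ΔY/(−c·k) = −(+$723 million) × 0.79063 / 0.647 ≈ −$883.5 million.
The government should cut lump-sum taxes by $883.5 million.

−$883.5 million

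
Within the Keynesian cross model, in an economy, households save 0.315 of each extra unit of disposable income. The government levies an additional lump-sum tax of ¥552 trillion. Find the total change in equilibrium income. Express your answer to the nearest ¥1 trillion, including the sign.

MPC = 1 − MPS = 1 − 0.315 = 0.685.
A lump-sum tax change of +¥552 trillion shifts disposable income by −¥552 trillion; first-round consumption changes by −c × ΔT = −0.685 × (+¥552 trillion) = −¥378.12 trillion.
Expenditure multiplier = 1/(1 − MPC) = 1/(1 − 0.685) = 1/0.315 ≈ 3.175.
The tax multiplier is −c × k ≈ −2.175, so ΔY = k × (−c·ΔT) = (−¥378.12 trillion) / 0.315 ≈ −¥1,200 trillion.

−¥1,200 trillion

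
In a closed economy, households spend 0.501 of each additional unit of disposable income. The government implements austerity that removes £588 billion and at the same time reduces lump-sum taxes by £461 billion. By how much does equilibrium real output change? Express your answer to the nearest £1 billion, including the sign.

−£716 billion

Expenditure multiplier = 1/(1 − MPC) = 1/(1 − 0.501) = 1/0.499 ≈ 2.004.
ΔG contributes k·ΔG = (−£588 billion) / 0.499 ≈ −£1,178.4 billion.
ΔT of −£461 billion changes first-round spending by −c·ΔT = +£230.961 billion, contributing k·(−c·ΔT) = (+£230.961 billion) / 0.499 ≈ +£462.8 billion.
Net ΔY = k(ΔG − c·ΔT) = (−£357.039 billion) / 0.499 ≈ −£716 billion.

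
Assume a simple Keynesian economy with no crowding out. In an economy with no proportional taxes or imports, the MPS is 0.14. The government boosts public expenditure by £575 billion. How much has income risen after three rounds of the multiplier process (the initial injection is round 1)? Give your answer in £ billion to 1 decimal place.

£1,494.8 billion

MPC = 1 − MPS = 1 − 0.14 = 0.86.
Round 1 adds ΔG = £575 billion; each later round is MPC = 0.86 times the previous.
After 3 rounds: 575 + 494.5 + 425.27 = ΔG·(1 − c^3)/(1 − c) = 575 × (1 − 0.636056)/0.14 ≈ £1,494.8 billion.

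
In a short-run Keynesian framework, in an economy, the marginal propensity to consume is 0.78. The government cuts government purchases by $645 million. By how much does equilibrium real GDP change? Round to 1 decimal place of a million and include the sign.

Expenditure multiplier = 1/(1 − MPC) = 1/(1 − 0.78) = 1/0.22 ≈ 4.545.
ΔY = k × ΔG = (−$645 million) / 0.22 ≈ −$2,931.8 million.

−$2,931.8 million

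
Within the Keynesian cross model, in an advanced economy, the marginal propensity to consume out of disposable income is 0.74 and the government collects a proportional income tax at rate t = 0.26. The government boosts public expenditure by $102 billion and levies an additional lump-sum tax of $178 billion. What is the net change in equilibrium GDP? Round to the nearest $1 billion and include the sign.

Expenditure multiplier = 1/(1 − c(1−t)) = 1/(1 − 0.74×0.74) = 1/0.4524 ≈ 2.21.
ΔG contributes k·ΔG = (+$102 billion) / 0.4524 ≈ +$225.5 billion.
ΔT of +$178 billion changes first-round spending by −c·ΔT = −$131.72 billion, contributing k·(−c·ΔT) = (−$131.72 billion) / 0.4524 ≈ −$291.2 billion.
Net ΔY = k(ΔG − c·ΔT) = (−$29.72 billion) / 0.4524 ≈ −$66 billion.

−$66 billion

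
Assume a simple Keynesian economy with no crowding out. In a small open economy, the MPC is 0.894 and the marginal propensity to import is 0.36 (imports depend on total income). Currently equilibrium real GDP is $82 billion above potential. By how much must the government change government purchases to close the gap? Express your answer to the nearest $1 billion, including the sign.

−$38 billion

Spending multiplier = 1/(1 − c + m) = 1/(1 − 0.894 + 0.36) = 1/0.466 ≈ 2.146.
Need ΔY = −$82 billion, so ΔG = ΔY/k = (−$82 billion) × 0.466 ≈ −$38 billion.
The government should cut government purchases by $38 billion.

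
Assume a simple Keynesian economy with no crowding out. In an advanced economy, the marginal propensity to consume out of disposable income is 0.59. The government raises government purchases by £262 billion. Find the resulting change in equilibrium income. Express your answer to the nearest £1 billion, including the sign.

Government-spending multiplier = 1/(1 − MPC) = 1/(1 − 0.59) = 1/0.41 ≈ 2.439.
ΔY = k × ΔG = (+£262 billion) / 0.41 ≈ +£639 billion.

+£639 billion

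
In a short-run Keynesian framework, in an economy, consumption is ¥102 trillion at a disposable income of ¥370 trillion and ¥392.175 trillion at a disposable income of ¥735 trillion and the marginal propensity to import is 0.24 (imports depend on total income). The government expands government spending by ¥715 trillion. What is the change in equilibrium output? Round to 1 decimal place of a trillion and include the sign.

MPC = ΔC/ΔYd = (392.175 − 102)/(735 − 370) = 290.175/365 = 0.795.
Government-spending multiplier = 1/(1 − c + m) = 1/(1 − 0.795 + 0.24) = 1/0.445 ≈ 2.247.
ΔY = k × ΔG = (+¥715 trillion) / 0.445 ≈ +¥1,606.7 trillion.

+¥1,606.7 trillion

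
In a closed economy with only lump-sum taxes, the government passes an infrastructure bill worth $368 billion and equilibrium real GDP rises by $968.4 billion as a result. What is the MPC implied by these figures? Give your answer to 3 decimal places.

Implied spending multiplier k = ΔY/ΔG = 968.4/368 ≈ 2.6315.
Since k = 1/(1 − MPC), MPC = 1 − 1/k = 1 − ΔG/ΔY = 1 − 368/968.4 ≈ 0.620.

0.620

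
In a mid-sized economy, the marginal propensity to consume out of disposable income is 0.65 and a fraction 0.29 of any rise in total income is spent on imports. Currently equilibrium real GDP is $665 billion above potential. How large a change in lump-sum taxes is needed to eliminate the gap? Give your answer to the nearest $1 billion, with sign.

+$655 billion

Spending multiplier = 1/(1 − c + m) = 1/(1 − 0.65 + 0.29) = 1/0.64 ≈ 1.563.
Tax multiplier = −c·k = −0.65/0.64 ≈ −1.016. Need ΔY = −$665 billion, so ΔT = ΔY/(−c·k) = −(−$665 billion) × 0.64 / 0.65 ≈ +$655 billion.
The government should raise lump-sum taxes by $655 billion.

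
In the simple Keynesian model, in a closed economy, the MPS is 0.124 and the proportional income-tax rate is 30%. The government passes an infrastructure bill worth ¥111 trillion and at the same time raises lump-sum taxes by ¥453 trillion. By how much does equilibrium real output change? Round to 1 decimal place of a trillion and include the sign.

−¥739.0 trillion

MPC = 1 − MPS = 1 − 0.124 = 0.876.
Expenditure multiplier = 1/(1 − c(1−t)) = 1/(1 − 0.876×0.7) = 1/0.3868 ≈ 2.585.
ΔG contributes k·ΔG = (+¥111 trillion) / 0.3868 ≈ +¥287 trillion.
ΔT of +¥453 trillion changes first-round spending by −c·ΔT = −¥396.828 trillion, contributing k·(−c·ΔT) = (−¥396.828 trillion) / 0.3868 ≈ −¥1,025.9 trillion.
Net ΔY = k(ΔG − c·ΔT) = (−¥285.828 trillion) / 0.3868 ≈ −¥739 trillion.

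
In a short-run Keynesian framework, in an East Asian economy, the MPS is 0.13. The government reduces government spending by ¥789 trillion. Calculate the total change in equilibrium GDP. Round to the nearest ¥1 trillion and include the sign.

−¥6,069 trillion

MPC = 1 − MPS = 1 − 0.13 = 0.87.
Spending multiplier = 1/(1 − MPC) = 1/(1 − 0.87) = 1/0.13 ≈ 7.692.
ΔY = k × ΔG = (−¥789 trillion) / 0.13 ≈ −¥6,069 trillion.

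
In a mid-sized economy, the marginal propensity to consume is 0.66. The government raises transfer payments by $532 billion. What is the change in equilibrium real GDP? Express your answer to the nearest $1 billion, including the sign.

+$1,033 billion

The transfer change shifts disposable income by +$532 billion, so first-round consumption changes by c·ΔTR = 0.66 × (+$532 billion) = +$351.12 billion.
Expenditure multiplier = 1/(1 − MPC) = 1/(1 − 0.66) = 1/0.34 ≈ 2.941.
The transfer multiplier is c × k ≈ 1.941, so ΔY = k × (c·ΔTR) = (+$351.12 billion) / 0.34 ≈ +$1,033 billion.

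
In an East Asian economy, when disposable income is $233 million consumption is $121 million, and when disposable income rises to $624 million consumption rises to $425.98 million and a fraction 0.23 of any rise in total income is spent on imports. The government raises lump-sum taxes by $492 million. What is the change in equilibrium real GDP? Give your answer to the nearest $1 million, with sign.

−$853 million

MPC = ΔC/ΔYd = (425.98 − 121)/(624 − 233) = 304.98/391 = 0.78.
A lump-sum tax change of +$492 million shifts disposable income by −$492 million; first-round consumption changes by −c × ΔT = −0.78 × (+$492 million) = −$383.76 million.
Expenditure multiplier = 1/(1 − c + m) = 1/(1 − 0.78 + 0.23) = 1/0.45 ≈ 2.222.
The tax multiplier is −c × k ≈ −1.733, so ΔY = k × (−c·ΔT) = (−$383.76 million) / 0.45 ≈ −$853 million.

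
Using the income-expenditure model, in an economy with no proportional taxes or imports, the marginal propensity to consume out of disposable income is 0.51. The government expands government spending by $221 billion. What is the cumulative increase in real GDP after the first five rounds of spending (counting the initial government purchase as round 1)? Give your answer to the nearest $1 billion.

$435 billion

Round 1 adds ΔG = $221 billion; each later round is MPC = 0.51 times the previous.
After 5 rounds: 221 + 112.71 + 57.4821 + 29.315871 + 14.95109421 = ΔG·(1 − c^5)/(1 − c) = 221 × (1 − 0.0345025251)/0.49 ≈ $435 billion.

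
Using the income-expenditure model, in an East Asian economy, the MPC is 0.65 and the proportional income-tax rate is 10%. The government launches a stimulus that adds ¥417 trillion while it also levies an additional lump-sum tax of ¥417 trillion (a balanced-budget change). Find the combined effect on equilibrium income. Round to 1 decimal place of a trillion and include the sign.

+¥351.7 trillion

Expenditure multiplier = 1/(1 − c(1−t)) = 1/(1 − 0.65×0.9) = 1/0.415 ≈ 2.41.
ΔG contributes k·ΔG = (+¥417 trillion) / 0.415 ≈ +¥1,004.8 trillion.
ΔT of +¥417 trillion changes first-round spending by −c·ΔT = −¥271.05 trillion, contributing k·(−c·ΔT) = (−¥271.05 trillion) / 0.415 ≈ −¥653.1 trillion.
Net ΔY = k(ΔG − c·ΔT) = (+¥145.95 trillion) / 0.415 ≈ +¥351.7 trillion.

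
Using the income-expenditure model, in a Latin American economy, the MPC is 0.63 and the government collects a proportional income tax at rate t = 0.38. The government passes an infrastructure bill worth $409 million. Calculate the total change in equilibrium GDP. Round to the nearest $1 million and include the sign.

Spending multiplier = 1/(1 − c(1−t)) = 1/(1 − 0.63×0.62) = 1/0.6094 ≈ 1.641.
ΔY = k × ΔG = (+$409 million) / 0.6094 ≈ +$671 million.

+$671 million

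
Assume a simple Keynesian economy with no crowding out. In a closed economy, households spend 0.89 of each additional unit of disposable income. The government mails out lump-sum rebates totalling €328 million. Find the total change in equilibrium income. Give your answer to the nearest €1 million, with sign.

A lump-sum tax change of −€328 million shifts disposable income by +€328 million; first-round consumption changes by −c × ΔT = −0.89 × (−€328 million) = +€291.92 million.
Expenditure multiplier = 1/(1 − MPC) = 1/(1 − 0.89) = 1/0.11 ≈ 9.091.
The tax multiplier is −c × k ≈ −8.091, so ΔY = k × (−c·ΔT) = (+€291.92 million) / 0.11 ≈ +€2,654 million.

+€2,654 million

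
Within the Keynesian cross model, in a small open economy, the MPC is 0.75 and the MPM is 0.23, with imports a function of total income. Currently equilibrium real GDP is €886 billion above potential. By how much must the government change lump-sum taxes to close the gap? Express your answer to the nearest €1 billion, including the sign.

+€567 billion

Spending multiplier = 1/(1 − c + m) = 1/(1 − 0.75 + 0.23) = 1/0.48 ≈ 2.083.
Tax multiplier = −c·k = −0.75/0.48 ≈ −1.563. Need ΔY = −€886 billion, so ΔT = ΔY/(−c·k) = −(−€886 billion) × 0.48 / 0.75 ≈ +€567 billion.
The government should raise lump-sum taxes by €567 billion.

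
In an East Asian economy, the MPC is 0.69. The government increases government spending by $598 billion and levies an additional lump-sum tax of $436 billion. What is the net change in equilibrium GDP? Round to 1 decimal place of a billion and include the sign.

+$958.6 billion

Expenditure multiplier = 1/(1 − MPC) = 1/(1 − 0.69) = 1/0.31 ≈ 3.226.
ΔG contributes k·ΔG = (+$598 billion) / 0.31 ≈ +$1,929 billion.
ΔT of +$436 billion changes first-round spending by −c·ΔT = −$300.84 billion, contributing k·(−c·ΔT) = (−$300.84 billion) / 0.31 ≈ −$970.5 billion.
Net ΔY = k(ΔG − c·ΔT) = (+$297.16 billion) / 0.31 ≈ +$958.6 billion.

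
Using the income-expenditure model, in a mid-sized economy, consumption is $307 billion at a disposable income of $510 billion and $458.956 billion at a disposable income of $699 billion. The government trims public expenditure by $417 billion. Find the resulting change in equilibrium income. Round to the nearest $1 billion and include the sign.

MPC = ΔC/ΔYd = (458.956 − 307)/(699 − 510) = 151.956/189 = 0.804.
Government-spending multiplier = 1/(1 − MPC) = 1/(1 − 0.804) = 1/0.196 ≈ 5.102.
ΔY = k × ΔG = (−$417 billion) / 0.196 ≈ −$2,128 billion.

−$2,128 billion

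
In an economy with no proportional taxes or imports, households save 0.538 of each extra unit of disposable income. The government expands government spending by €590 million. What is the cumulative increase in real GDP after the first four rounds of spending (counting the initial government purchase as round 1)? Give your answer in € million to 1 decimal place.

€1,046.7 million

MPC = 1 − MPS = 1 − 0.538 = 0.462.
Round 1 adds ΔG = €590 million; each later round is MPC = 0.462 times the previous.
After 4 rounds: 590 + 272.58 + 125.93196 + 58.18056552 = ΔG·(1 − c^4)/(1 − c) = 590 × (1 − 0.045558341136)/0.538 ≈ €1,046.7 million.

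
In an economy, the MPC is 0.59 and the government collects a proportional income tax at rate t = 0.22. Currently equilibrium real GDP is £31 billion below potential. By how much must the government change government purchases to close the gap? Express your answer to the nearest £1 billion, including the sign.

+£17 billion

Spending multiplier = 1/(1 − c(1−t)) = 1/(1 − 0.59×0.78) = 1/0.5398 ≈ 1.853.
Need ΔY = +£31 billion, so ΔG = ΔY/k = (+£31 billion) × 0.5398 ≈ +£17 billion.
The government should increase government purchases by £17 billion.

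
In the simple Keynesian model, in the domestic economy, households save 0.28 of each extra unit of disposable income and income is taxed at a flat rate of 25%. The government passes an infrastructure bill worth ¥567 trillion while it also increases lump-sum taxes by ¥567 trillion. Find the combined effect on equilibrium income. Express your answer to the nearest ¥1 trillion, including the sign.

+¥345 trillion

MPC = 1 − MPS = 1 − 0.28 = 0.72.
Expenditure multiplier = 1/(1 − c(1−t)) = 1/(1 − 0.72×0.75) = 1/0.46 ≈ 2.174.
ΔG contributes k·ΔG = (+¥567 trillion) / 0.46 ≈ +¥1,232.6 trillion.
ΔT of +¥567 trillion changes first-round spending by −c·ΔT = −¥408.24 trillion, contributing k·(−c·ΔT) = (−¥408.24 trillion) / 0.46 ≈ −¥887.5 trillion.
Net ΔY = k(ΔG − c·ΔT) = (+¥158.76 trillion) / 0.46 ≈ +¥345 trillion.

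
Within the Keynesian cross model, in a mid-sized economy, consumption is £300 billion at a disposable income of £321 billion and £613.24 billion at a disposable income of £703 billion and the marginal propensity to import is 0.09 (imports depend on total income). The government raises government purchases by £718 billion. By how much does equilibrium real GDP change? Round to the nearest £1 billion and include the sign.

MPC = ΔC/ΔYd = (613.24 − 300)/(703 − 321) = 313.24/382 = 0.82.
Spending multiplier = 1/(1 − c + m) = 1/(1 − 0.82 + 0.09) = 1/0.27 ≈ 3.704.
ΔY = k × ΔG = (+£718 billion) / 0.27 ≈ +£2,659 billion.

+£2,659 billion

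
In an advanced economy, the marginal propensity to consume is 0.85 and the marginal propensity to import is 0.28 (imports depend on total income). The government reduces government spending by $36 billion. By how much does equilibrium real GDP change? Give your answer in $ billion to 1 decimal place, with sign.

−$83.7 billion

Expenditure multiplier = 1/(1 − c + m) = 1/(1 − 0.85 + 0.28) = 1/0.43 ≈ 2.326.
ΔY = k × ΔG = (−$36 billion) / 0.43 ≈ −$83.7 billion.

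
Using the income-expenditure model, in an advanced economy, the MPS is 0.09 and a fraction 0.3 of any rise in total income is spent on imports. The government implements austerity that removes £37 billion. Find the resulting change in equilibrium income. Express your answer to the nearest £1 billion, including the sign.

MPC = 1 − MPS = 1 − 0.09 = 0.91.
Spending multiplier = 1/(1 − c + m) = 1/(1 − 0.91 + 0.3) = 1/0.39 ≈ 2.564.
ΔY = k × ΔG = (−£37 billion) / 0.39 ≈ −£95 billion.

−£95 billion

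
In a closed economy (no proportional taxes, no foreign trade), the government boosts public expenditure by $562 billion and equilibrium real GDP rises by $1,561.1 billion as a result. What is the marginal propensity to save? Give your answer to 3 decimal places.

0.360

Implied spending multiplier k = ΔY/ΔG = 1,561.1/562 ≈ 2.7778.
Since k = 1/(1 − MPC), MPC = 1 − 1/k = 1 − ΔG/ΔY = 1 − 562/1,561.1 ≈ 0.640.
MPS = 1 − MPC = 0.360.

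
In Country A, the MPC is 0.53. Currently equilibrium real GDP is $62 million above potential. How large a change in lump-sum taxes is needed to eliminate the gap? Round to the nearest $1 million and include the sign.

+$55 million

Spending multiplier = 1/(1 − MPC) = 1/(1 − 0.53) = 1/0.47 ≈ 2.128.
Tax multiplier = −c·k = −0.53/0.47 ≈ −1.128. Need ΔY = −$62 million, so ΔT = ΔY/(−c·k) = −(−$62 million) × 0.47 / 0.53 ≈ +$55 million.
The government should raise lump-sum taxes by $55 million.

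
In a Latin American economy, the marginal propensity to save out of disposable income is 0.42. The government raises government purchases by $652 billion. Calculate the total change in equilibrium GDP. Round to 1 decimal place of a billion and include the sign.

+$1,552.4 billion

MPC = 1 − MPS = 1 − 0.42 = 0.58.
Government-spending multiplier = 1/(1 − MPC) = 1/(1 − 0.58) = 1/0.42 ≈ 2.381.
ΔY = k × ΔG = (+$652 billion) / 0.42 ≈ +$1,552.4 billion.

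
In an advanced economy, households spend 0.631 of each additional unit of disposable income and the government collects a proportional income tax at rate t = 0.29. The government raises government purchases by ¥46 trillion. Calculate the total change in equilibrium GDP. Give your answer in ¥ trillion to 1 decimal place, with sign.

+¥83.3 trillion

Expenditure multiplier = 1/(1 − c(1−t)) = 1/(1 − 0.631×0.71) = 1/0.55199 ≈ 1.812.
ΔY = k × ΔG = (+¥46 trillion) / 0.55199 ≈ +¥83.3 trillion.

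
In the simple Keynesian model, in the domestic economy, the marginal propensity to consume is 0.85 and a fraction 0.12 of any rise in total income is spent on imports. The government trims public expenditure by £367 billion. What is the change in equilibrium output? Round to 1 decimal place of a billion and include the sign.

−£1,359.3 billion

Expenditure multiplier = 1/(1 − c + m) = 1/(1 − 0.85 + 0.12) = 1/0.27 ≈ 3.704.
ΔY = k × ΔG = (−£367 billion) / 0.27 ≈ −£1,359.3 billion.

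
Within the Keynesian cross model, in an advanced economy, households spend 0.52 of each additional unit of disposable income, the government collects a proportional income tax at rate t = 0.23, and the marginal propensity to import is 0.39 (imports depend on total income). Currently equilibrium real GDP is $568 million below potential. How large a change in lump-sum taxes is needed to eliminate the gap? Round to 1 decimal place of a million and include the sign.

−$1,080.9 million

Spending multiplier = 1/(1 − c(1−t) + m) = 1/(1 − 0.52×0.77 + 0.39) = 1/0.9896 ≈ 1.011.
Tax multiplier = −c·k = −0.52/0.9896 ≈ −0.525. Need ΔY = +$568 million, so ΔT = ΔY/(−c·k) = −(+$568 million) × 0.9896 / 0.52 ≈ −$1,080.9 million.
The government should cut lump-sum taxes by $1,080.9 million.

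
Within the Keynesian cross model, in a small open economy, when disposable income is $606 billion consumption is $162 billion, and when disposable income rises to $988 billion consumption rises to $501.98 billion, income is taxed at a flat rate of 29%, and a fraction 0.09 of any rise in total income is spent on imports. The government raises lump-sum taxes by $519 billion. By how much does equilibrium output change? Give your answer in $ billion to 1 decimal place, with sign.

MPC = ΔC/ΔYd = (501.98 − 162)/(988 − 606) = 339.98/382 = 0.89.
A lump-sum tax change of +$519 billion shifts disposable income by −$519 billion; first-round consumption changes by −c × ΔT = −0.89 × (+$519 billion) = −$461.91 billion.
Expenditure multiplier = 1/(1 − c(1−t) + m) = 1/(1 − 0.89×0.71 + 0.09) = 1/0.4581 ≈ 2.183.
The tax multiplier is −c × k ≈ −1.943, so ΔY = k × (−c·ΔT) = (−$461.91 billion) / 0.4581 ≈ −$1,008.3 billion.

−$1,008.3 billion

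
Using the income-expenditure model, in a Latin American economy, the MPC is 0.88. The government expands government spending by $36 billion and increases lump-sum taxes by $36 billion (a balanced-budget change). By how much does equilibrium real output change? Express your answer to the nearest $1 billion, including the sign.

Expenditure multiplier = 1/(1 − MPC) = 1/(1 − 0.88) = 1/0.12 ≈ 8.333.
ΔG contributes k·ΔG = (+$36 billion) / 0.12 = +$300 billion.
ΔT of +$36 billion changes first-round spending by −c·ΔT = −$31.68 billion, contributing k·(−c·ΔT) = (−$31.68 billion) / 0.12 = −$264 billion.
With ΔG = ΔT and no other leakages, the balanced-budget multiplier is 1, so ΔY = ΔG = +$36 billion.

+$36 billion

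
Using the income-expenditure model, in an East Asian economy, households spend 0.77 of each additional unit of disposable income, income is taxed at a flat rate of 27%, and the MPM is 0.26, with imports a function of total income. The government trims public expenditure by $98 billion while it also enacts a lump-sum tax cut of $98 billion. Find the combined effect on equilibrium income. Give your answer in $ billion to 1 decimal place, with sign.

Expenditure multiplier = 1/(1 − c(1−t) + m) = 1/(1 − 0.77×0.73 + 0.26) = 1/0.6979 ≈ 1.433.
ΔG contributes k·ΔG = (−$98 billion) / 0.6979 ≈ −$140.4 billion.
ΔT of −$98 billion changes first-round spending by −c·ΔT = +$75.46 billion, contributing k·(−c·ΔT) = (+$75.46 billion) / 0.6979 ≈ +$108.1 billion.
Net ΔY = k(ΔG − c·ΔT) = (−$22.54 billion) / 0.6979 ≈ −$32.3 billion.

−$32.3 billion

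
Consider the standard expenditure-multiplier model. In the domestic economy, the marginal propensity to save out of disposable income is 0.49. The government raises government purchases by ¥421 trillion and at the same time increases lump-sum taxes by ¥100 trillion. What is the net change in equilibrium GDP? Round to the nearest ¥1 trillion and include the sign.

MPC = 1 − MPS = 1 − 0.49 = 0.51.
Expenditure multiplier = 1/(1 − MPC) = 1/(1 − 0.51) = 1/0.49 ≈ 2.041.
ΔG contributes k·ΔG = (+¥421 trillion) / 0.49 ≈ +¥859.2 trillion.
ΔT of +¥100 trillion changes first-round spending by −c·ΔT = −¥51 trillion, contributing k·(−c·ΔT) = (−¥51 trillion) / 0.49 ≈ −¥104.1 trillion.
Net ΔY = k(ΔG − c·ΔT) = (+¥370 trillion) / 0.49 ≈ +¥755 trillion.

+¥755 trillion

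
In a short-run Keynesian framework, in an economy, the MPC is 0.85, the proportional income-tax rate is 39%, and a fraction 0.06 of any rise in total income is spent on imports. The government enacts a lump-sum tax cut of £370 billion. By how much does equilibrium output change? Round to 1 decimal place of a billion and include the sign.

+£580.8 billion

A lump-sum tax change of −£370 billion shifts disposable income by +£370 billion; first-round consumption changes by −c × ΔT = −0.85 × (−£370 billion) = +£314.5 billion.
Expenditure multiplier = 1/(1 − c(1−t) + m) = 1/(1 − 0.85×0.61 + 0.06) = 1/0.5415 ≈ 1.847.
The tax multiplier is −c × k ≈ −1.57, so ΔY = k × (−c·ΔT) = (+£314.5 billion) / 0.5415 ≈ +£580.8 billion.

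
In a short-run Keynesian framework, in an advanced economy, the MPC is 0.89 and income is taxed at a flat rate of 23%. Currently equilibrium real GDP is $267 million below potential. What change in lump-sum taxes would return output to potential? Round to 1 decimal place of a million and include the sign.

−$94.4 million

Spending multiplier = 1/(1 − c(1−t)) = 1/(1 − 0.89×0.77) = 1/0.3147 ≈ 3.178.
Tax multiplier = −c·k = −0.89/0.3147 ≈ −2.828. Need ΔY = +$267 million, so ΔT = ΔY/(−c·k) = −(+$267 million) × 0.3147 / 0.89 ≈ −$94.4 million.
The government should cut lump-sum taxes by $94.4 million.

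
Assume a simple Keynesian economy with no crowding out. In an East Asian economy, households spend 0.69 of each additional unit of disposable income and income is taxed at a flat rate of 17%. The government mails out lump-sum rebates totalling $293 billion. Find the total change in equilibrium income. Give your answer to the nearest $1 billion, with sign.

+$473 billion

A lump-sum tax change of −$293 billion shifts disposable income by +$293 billion; first-round consumption changes by −c × ΔT = −0.69 × (−$293 billion) = +$202.17 billion.
Expenditure multiplier = 1/(1 − c(1−t)) = 1/(1 − 0.69×0.83) = 1/0.4273 ≈ 2.34.
The tax multiplier is −c × k ≈ −1.615, so ΔY = k × (−c·ΔT) = (+$202.17 billion) / 0.4273 ≈ +$473 billion.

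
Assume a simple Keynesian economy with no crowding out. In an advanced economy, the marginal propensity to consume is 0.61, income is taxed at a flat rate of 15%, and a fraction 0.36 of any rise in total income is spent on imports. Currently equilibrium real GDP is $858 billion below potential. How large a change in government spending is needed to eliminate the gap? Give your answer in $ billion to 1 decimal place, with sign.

Spending multiplier = 1/(1 − c(1−t) + m) = 1/(1 − 0.61×0.85 + 0.36) = 1/0.8415 ≈ 1.188.
Need ΔY = +$858 billion, so ΔG = ΔY/k = (+$858 billion) × 0.8415 ≈ +$722 billion.
The government should increase government spending by $722 billion.

+$722.0 billion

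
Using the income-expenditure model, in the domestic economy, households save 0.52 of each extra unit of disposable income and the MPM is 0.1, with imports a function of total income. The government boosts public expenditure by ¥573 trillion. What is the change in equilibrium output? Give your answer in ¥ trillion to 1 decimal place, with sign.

MPC = 1 − MPS = 1 − 0.52 = 0.48.
Government-spending multiplier = 1/(1 − c + m) = 1/(1 − 0.48 + 0.1) = 1/0.62 ≈ 1.613.
ΔY = k × ΔG = (+¥573 trillion) / 0.62 ≈ +¥924.2 trillion.

+¥924.2 trillion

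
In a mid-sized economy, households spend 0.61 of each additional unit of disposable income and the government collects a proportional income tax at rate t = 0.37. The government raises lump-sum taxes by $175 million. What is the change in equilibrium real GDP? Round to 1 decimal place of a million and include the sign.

A lump-sum tax change of +$175 million shifts disposable income by −$175 million; first-round consumption changes by −c × ΔT = −0.61 × (+$175 million) = −$106.75 million.
Expenditure multiplier = 1/(1 − c(1−t)) = 1/(1 − 0.61×0.63) = 1/0.6157 ≈ 1.624.
The tax multiplier is −c × k ≈ −0.991, so ΔY = k × (−c·ΔT) = (−$106.75 million) / 0.6157 ≈ −$173.4 million.

−$173.4 million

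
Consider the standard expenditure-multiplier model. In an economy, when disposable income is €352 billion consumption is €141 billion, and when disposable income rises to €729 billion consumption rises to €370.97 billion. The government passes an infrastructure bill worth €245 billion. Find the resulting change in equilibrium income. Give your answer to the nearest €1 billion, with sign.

+€628 billion

MPC = ΔC/ΔYd = (370.97 − 141)/(729 − 352) = 229.97/377 = 0.61.
Government-spending multiplier = 1/(1 − MPC) = 1/(1 − 0.61) = 1/0.39 ≈ 2.564.
ΔY = k × ΔG = (+€245 billion) / 0.39 ≈ +€628 billion.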